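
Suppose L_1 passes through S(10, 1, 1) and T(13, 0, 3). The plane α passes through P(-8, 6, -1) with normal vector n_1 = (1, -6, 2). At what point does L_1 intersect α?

A direction vector for L_1 is T − S = (3, -1, 2).
α: n_1·r = n_1·P gives x - 6y + 2z = -46.
Substitute r = (10, 1, 1) + t(3, -1, 2) into the plane: 6 + 13t = -46, so t = -4.
Intersection: (10, 1, 1) + (-4)·(3, -1, 2) = (-2, 5, -7).

(-2, 5, -7)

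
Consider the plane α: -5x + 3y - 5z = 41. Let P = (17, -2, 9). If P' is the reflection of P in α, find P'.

(-13, 16, -21)

λ = (n·P − d)/|n|² = (-136 − 41)/59 = -3.
Reflection = P − 2λn = (17, -2, 9) − (-6)·(-5, 3, -5) = (-13, 16, -21).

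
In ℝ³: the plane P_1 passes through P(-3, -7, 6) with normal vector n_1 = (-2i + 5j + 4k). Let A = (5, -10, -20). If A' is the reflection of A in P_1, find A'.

(-7, 20, 4)

P_1: n_1·r = n_1·P gives -2x + 5y + 4z = -5.
λ = (n·A − d)/|n|² = (-140 − (-5))/45 = -3.
Reflection = A − 2λn = (5, -10, -20) − (-6)·(-2, 5, 4) = (-7, 20, 4).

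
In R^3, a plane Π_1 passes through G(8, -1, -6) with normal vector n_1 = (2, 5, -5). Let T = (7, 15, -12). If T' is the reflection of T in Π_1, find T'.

(-1, -5, 8)

Π_1: n_1·r = n_1·G gives 2x + 5y - 5z = 41.
λ = (n·T − d)/|n|² = (149 − 41)/54 = 2.
Reflection = T − 2λn = (7, 15, -12) − 4·(2, 5, -5) = (-1, -5, 8).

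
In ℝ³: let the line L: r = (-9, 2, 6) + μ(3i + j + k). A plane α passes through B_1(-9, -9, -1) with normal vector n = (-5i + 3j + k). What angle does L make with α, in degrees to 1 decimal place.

α: n·r = n·B_1 gives -5x + 3y + z = 17.
sin θ = |n·v| / (|n||v|) = |-11| / (√35 · √11) = 0.56061.
θ ≈ 34.1°.

34.1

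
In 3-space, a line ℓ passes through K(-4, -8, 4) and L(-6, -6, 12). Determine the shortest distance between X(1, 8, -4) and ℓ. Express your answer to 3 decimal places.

A direction vector for ℓ is L − K = (-2, 2, 8).
Taking (-4, -8, 4) on ℓ with direction v = (-2, 2, 8): w = X − (-4, -8, 4) = (5, 16, -8), and w × v = (144, -24, 42).
Distance = |w × v| / |v| = √23076 / √72 ≈ 17.903.

17.903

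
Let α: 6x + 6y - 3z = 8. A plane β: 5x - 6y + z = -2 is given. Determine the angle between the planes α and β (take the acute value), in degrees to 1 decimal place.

82.7

cos θ = |n₁·n₂| / (|n₁||n₂|) = |-9| / (√81 · √62).
θ = arccos(0.12700) ≈ 82.7°.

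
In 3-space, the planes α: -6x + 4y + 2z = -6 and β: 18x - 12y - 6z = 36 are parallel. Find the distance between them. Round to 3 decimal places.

0.802

Rescale β by 1/(-3): -6x + 4y + 2z = -12. Then distance = |-6 − (-12)| / √56 ≈ 0.802.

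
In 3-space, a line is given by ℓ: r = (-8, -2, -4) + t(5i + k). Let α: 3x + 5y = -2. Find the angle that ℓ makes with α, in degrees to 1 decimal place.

30.3

sin θ = |n·v| / (|n||v|) = |15| / (√34 · √26) = 0.50450.
θ ≈ 30.3°.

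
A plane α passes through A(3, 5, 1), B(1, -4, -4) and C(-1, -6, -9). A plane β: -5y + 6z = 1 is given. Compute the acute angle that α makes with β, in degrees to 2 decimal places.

AB = (-2, -9, -5), AC = (-4, -11, -10); a normal to α is AB × AC = (35, 0, -14).
Using A: α has equation 35x - 14z = 91.
cos θ = |n₁·n₂| / (|n₁||n₂|) = |-84| / (√1421 · √61).
θ = arccos(0.28531) ≈ 73.42°.

73.42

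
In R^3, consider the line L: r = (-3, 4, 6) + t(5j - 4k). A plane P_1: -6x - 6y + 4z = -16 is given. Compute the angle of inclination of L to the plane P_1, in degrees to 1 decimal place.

sin θ = |n·v| / (|n||v|) = |-46| / (√88 · √41) = 0.76582.
θ ≈ 50.0°.

50.0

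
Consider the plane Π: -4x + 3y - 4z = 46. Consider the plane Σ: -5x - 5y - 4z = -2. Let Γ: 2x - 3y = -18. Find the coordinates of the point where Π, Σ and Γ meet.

(0, 6, -7)

Solving the 3×3 linear system -4x + 3y - 4z = 46, -5x - 5y - 4z = -2, 2x - 3y = -18 (e.g. by elimination or Cramer's rule, determinant = -76) gives (0, 6, -7).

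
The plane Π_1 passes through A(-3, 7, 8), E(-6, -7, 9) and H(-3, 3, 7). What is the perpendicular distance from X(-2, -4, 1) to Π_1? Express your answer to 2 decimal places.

1.51

AE = (-3, -14, 1), AH = (0, -4, -1); a normal to Π_1 is AE × AH = (18, -3, 12).
Using A: Π_1 has equation 18x - 3y + 12z = 21.
n·X − d = (18)·(-2) + (-3)·(-4) + (12)·(1) − 21 = -33; |n| = √477.
Distance = |-33| / √477 = 33/√477 ≈ 1.51.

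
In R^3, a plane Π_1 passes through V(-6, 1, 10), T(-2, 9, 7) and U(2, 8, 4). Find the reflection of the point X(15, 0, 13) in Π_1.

(-3, 0, -11)

VT = (4, 8, -3), VU = (8, 7, -6); a normal to Π_1 is VT × VU = (-27, 0, -36).
Using V: Π_1 has equation -27x - 36z = -198.
λ = (n·X − d)/|n|² = (-873 − (-198))/2025 = -1/3.
Reflection = X − 2λn = (15, 0, 13) − (-2/3)·(-27, 0, -36) = (-3, 0, -11).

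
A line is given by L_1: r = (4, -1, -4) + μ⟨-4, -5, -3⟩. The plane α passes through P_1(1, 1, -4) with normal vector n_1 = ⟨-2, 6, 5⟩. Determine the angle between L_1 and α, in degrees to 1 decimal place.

α: n_1·r = n_1·P_1 gives -2x + 6y + 5z = -16.
sin θ = |n·v| / (|n||v|) = |-37| / (√65 · √50) = 0.64902.
θ ≈ 40.5°.

40.5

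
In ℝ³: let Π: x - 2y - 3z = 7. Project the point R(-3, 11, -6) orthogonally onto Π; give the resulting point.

(-2, 9, -9)

Foot = R − λn with λ = (n·R − d)/|n|² = (-7 − 7)/14 = -1.
Foot = (-3, 11, -6) − (-1)·(1, -2, -3) = (-2, 9, -9).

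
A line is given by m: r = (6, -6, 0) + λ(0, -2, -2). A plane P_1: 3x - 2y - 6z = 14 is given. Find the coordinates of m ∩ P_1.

Substitute r = (6, -6, 0) + t(0, -2, -2) into the plane: 30 + 16t = 14, so t = -1.
Intersection: (6, -6, 0) + (-1)·(0, -2, -2) = (6, -4, 2).

(6, -4, 2)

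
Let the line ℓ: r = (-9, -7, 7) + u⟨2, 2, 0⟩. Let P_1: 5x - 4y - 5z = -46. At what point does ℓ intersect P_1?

Substitute r = (-9, -7, 7) + t(2, 2, 0) into the plane: -52 + 2t = -46, so t = 3.
Intersection: (-9, -7, 7) + 3·(2, 2, 0) = (-3, -1, 7).

(-3, -1, 7)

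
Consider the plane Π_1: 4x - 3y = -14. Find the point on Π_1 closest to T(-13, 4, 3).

(-5, -2, 3)

Foot = T − λn with λ = (n·T − d)/|n|² = (-64 − (-14))/25 = -2.
Foot = (-13, 4, 3) − (-2)·(4, -3, 0) = (-5, -2, 3).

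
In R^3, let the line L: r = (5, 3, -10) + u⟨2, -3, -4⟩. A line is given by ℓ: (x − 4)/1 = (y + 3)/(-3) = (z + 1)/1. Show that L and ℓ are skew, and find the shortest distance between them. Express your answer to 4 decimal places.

1.4606

ℓ has direction (1, -3, 1) through (4, -3, -1).
Common perpendicular direction n = (2, -3, -4) × (1, -3, 1) = (-15, -6, -3).
With w = (4, -3, -1) − (5, 3, -10) = (-1, -6, 9), w · n = 24.
Since n ≠ 0 the lines are not parallel, and w · n = 24 ≠ 0 so they do not intersect; hence they are skew.
Distance = |w · n| / |n| = |24| / √270 ≈ 1.4606.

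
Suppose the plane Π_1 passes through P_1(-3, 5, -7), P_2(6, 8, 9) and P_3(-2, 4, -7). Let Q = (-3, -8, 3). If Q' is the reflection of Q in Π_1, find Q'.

(13, 8, -9)

P_1P_2 = (9, 3, 16), P_1P_3 = (1, -1, 0); a normal to Π_1 is P_1P_2 × P_1P_3 = (16, 16, -12).
Using P_1: Π_1 has equation 16x + 16y - 12z = 116.
λ = (n·Q − d)/|n|² = (-212 − 116)/656 = -1/2.
Reflection = Q − 2λn = (-3, -8, 3) − (-1)·(16, 16, -12) = (13, 8, -9).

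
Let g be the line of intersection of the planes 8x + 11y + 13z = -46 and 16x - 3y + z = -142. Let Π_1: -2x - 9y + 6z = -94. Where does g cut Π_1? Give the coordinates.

(-7, 8, -6)

Direction of g: (8, 11, 13) × (16, -3, 1) = (50, 200, -200).
A point on g: solving the two plane equations with x = -3 gives (-3, 24, -22).
Substitute r = (-3, 24, -22) + t(50, 200, -200) into the plane: -342 + (-3100)t = -94, so t = -2/25.
Intersection: (-3, 24, -22) + (-2/25)·(50, 200, -200) = (-7, 8, -6).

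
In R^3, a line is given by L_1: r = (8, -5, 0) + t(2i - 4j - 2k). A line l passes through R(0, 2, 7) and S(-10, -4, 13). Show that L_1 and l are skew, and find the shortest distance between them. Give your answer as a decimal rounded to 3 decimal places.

0.314

A direction vector for l is S − R = (-10, -6, 6).
Common perpendicular direction n = (2, -4, -2) × (-10, -6, 6) = (-36, 8, -52).
With w = (0, 2, 7) − (8, -5, 0) = (-8, 7, 7), w · n = -20.
Since n ≠ 0 the lines are not parallel, and w · n = -20 ≠ 0 so they do not intersect; hence they are skew.
Distance = |w · n| / |n| = |-20| / √4064 ≈ 0.314.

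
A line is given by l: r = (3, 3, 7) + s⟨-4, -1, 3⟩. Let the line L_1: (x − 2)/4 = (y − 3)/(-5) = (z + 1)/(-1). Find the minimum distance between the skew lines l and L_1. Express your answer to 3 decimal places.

6.949

L_1 has direction (4, -5, -1) through (2, 3, -1).
Common perpendicular direction n = (-4, -1, 3) × (4, -5, -1) = (16, 8, 24).
With w = (2, 3, -1) − (3, 3, 7) = (-1, 0, -8), w · n = -208.
Distance = |w · n| / |n| = |-208| / √896 ≈ 6.949.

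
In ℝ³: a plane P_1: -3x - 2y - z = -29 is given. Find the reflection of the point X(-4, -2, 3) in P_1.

(14, 10, 9)

λ = (n·X − d)/|n|² = (13 − (-29))/14 = 3.
Reflection = X − 2λn = (-4, -2, 3) − 6·(-3, -2, -1) = (14, 10, 9).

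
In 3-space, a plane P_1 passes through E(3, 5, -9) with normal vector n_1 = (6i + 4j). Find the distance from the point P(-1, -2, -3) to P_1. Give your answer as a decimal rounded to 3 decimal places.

P_1: n_1·r = n_1·E gives 6x + 4y = 38.
n·P − d = (6)·(-1) + (4)·(-2) + (0)·(-3) − 38 = -52; |n| = √52.
Distance = |-52| / √52 = 52/√52 ≈ 7.211.

7.211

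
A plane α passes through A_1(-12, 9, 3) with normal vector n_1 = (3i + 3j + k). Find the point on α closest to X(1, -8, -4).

(4, -5, -3)

α: n_1·r = n_1·A_1 gives 3x + 3y + z = -6.
Foot = X − λn with λ = (n·X − d)/|n|² = (-25 − (-6))/19 = -1.
Foot = (1, -8, -4) − (-1)·(3, 3, 1) = (4, -5, -3).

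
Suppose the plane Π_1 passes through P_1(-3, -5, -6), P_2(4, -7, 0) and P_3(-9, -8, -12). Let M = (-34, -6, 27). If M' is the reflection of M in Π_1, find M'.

(26, 6, -39)

P_1P_2 = (7, -2, 6), P_1P_3 = (-6, -3, -6); a normal to Π_1 is P_1P_2 × P_1P_3 = (30, 6, -33).
Using P_1: Π_1 has equation 30x + 6y - 33z = 78.
λ = (n·M − d)/|n|² = (-1947 − 78)/2025 = -1.
Reflection = M − 2λn = (-34, -6, 27) − (-2)·(30, 6, -33) = (26, 6, -39).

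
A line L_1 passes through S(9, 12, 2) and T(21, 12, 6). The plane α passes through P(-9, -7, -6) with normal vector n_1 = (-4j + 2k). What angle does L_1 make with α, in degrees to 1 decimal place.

A direction vector for L_1 is T − S = (12, 0, 4).
α: n_1·r = n_1·P gives -4y + 2z = 16.
sin θ = |n·v| / (|n||v|) = |8| / (√20 · √160) = 0.14142.
θ ≈ 8.1°.

8.1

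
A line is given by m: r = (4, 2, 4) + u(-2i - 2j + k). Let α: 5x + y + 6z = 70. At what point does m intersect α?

Substitute r = (4, 2, 4) + t(-2, -2, 1) into the plane: 46 + (-6)t = 70, so t = -4.
Intersection: (4, 2, 4) + (-4)·(-2, -2, 1) = (12, 10, 0).

(12, 10, 0)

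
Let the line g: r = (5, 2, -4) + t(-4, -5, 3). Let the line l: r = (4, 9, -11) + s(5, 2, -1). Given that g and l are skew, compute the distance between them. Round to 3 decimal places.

Common perpendicular direction n = (-4, -5, 3) × (5, 2, -1) = (-1, 11, 17).
With w = (4, 9, -11) − (5, 2, -4) = (-1, 7, -7), w · n = -41.
Distance = |w · n| / |n| = |-41| / √411 ≈ 2.022.

2.022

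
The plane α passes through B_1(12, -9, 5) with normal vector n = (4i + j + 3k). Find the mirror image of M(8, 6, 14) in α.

(0, 4, 8)

α: n·r = n·B_1 gives 4x + y + 3z = 54.
λ = (n·M − d)/|n|² = (80 − 54)/26 = 1.
Reflection = M − 2λn = (8, 6, 14) − 2·(4, 1, 3) = (0, 4, 8).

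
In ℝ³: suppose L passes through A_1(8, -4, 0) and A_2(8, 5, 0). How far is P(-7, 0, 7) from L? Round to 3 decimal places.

16.553

A direction vector for L is A_2 − A_1 = (0, 9, 0).
Taking (8, -4, 0) on L with direction v = (0, 9, 0): w = P − (8, -4, 0) = (-15, 4, 7), and w × v = (-63, 0, -135).
Distance = |w × v| / |v| = √22194 / √81 ≈ 16.553.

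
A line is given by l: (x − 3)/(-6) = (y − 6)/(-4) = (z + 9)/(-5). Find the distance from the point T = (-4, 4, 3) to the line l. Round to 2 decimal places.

l has direction (-6, -4, -5) through (3, 6, -9).
Taking (3, 6, -9) on l with direction v = (-6, -4, -5): w = T − (3, 6, -9) = (-7, -2, 12), and w × v = (58, -107, 16).
Distance = |w × v| / |v| = √15069 / √77 ≈ 13.99.

13.99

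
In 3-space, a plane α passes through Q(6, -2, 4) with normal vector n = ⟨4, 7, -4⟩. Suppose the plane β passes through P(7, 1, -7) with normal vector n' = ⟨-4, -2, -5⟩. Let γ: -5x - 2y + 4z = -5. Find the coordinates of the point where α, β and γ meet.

α: n·r = n·Q gives 4x + 7y - 4z = -6.
β: n'·r = n'·P gives -4x - 2y - 5z = 5.
Solving the 3×3 linear system 4x + 7y - 4z = -6, -4x - 2y - 5z = 5, -5x - 2y + 4z = -5 (e.g. by elimination or Cramer's rule, determinant = 223) gives (1, -2, -1).

(1, -2, -1)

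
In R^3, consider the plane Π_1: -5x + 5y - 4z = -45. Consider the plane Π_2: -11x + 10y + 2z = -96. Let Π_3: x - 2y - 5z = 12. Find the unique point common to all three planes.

(6, -3, 0)

Solving the 3×3 linear system -5x + 5y - 4z = -45, -11x + 10y + 2z = -96, x - 2y - 5z = 12 (e.g. by elimination or Cramer's rule, determinant = -83) gives (6, -3, 0).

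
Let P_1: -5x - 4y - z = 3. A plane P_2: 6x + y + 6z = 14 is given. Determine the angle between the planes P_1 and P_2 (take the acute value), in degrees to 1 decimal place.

cos θ = |n₁·n₂| / (|n₁||n₂|) = |-40| / (√42 · √73).
θ = arccos(0.72239) ≈ 43.7°.

43.7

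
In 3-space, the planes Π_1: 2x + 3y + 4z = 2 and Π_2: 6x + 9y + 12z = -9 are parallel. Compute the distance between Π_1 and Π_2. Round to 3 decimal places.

0.928

Rescale Π_2 by 1/3: 2x + 3y + 4z = -3. Then distance = |2 − (-3)| / √29 ≈ 0.928.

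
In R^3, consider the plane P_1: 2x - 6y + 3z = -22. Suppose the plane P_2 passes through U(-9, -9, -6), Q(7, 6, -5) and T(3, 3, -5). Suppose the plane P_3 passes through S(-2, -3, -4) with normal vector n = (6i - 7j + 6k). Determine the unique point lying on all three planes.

UQ = (16, 15, 1), UT = (12, 12, 1); a normal to P_2 is UQ × UT = (3, -4, 12).
Using U: P_2 has equation 3x - 4y + 12z = -63.
P_3: n·r = n·S gives 6x - 7y + 6z = -15.
Solving the 3×3 linear system 2x - 6y + 3z = -22, 3x - 4y + 12z = -63, 6x - 7y + 6z = -15 (e.g. by elimination or Cramer's rule, determinant = -195) gives (7, 3, -6).

(7, 3, -6)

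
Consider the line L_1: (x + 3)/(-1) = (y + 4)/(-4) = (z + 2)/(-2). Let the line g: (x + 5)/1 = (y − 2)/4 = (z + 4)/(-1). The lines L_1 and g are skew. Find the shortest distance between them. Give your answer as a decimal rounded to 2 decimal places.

3.40

L_1 has direction (-1, -4, -2) through (-3, -4, -2).
g has direction (1, 4, -1) through (-5, 2, -4).
Common perpendicular direction n = (-1, -4, -2) × (1, 4, -1) = (12, -3, 0).
With w = (-5, 2, -4) − (-3, -4, -2) = (-2, 6, -2), w · n = -42.
Distance = |w · n| / |n| = |-42| / √153 ≈ 3.40.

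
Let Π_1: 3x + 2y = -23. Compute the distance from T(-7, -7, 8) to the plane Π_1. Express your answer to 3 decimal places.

n·T − d = (3)·(-7) + (2)·(-7) + (0)·(8) − (-23) = -12; |n| = √13.
Distance = |-12| / √13 = 12/√13 ≈ 3.328.

3.328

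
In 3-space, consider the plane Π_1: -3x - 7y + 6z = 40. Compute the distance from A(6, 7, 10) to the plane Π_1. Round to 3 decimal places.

n·A − d = (-3)·(6) + (-7)·(7) + (6)·(10) − 40 = -47; |n| = √94.
Distance = |-47| / √94 = 47/√94 ≈ 4.848.

4.848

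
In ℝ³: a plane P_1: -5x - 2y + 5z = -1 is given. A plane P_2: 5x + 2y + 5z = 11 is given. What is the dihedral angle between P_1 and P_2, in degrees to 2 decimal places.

cos θ = |n₁·n₂| / (|n₁||n₂|) = |-4| / (√54 · √54).
θ = arccos(0.07407) ≈ 85.75°.

85.75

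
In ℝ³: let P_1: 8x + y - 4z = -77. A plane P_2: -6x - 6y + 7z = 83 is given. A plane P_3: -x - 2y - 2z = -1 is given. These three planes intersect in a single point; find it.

(-7, -1, 5)

Solving the 3×3 linear system 8x + y - 4z = -77, -6x - 6y + 7z = 83, -x - 2y - 2z = -1 (e.g. by elimination or Cramer's rule, determinant = 165) gives (-7, -1, 5).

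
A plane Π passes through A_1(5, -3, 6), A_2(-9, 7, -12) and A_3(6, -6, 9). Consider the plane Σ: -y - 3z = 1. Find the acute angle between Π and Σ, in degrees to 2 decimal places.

35.56

A_1A_2 = (-14, 10, -18), A_1A_3 = (1, -3, 3); a normal to Π is A_1A_2 × A_1A_3 = (-24, 24, 32).
Using A_1: Π has equation -24x + 24y + 32z = 0.
cos θ = |n₁·n₂| / (|n₁||n₂|) = |-120| / (√2176 · √10).
θ = arccos(0.81349) ≈ 35.56°.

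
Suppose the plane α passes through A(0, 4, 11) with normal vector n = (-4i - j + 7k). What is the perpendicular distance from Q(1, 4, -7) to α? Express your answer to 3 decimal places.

16.002

α: n·r = n·A gives -4x - y + 7z = 73.
n·Q − d = (-4)·(1) + (-1)·(4) + (7)·(-7) − 73 = -130; |n| = √66.
Distance = |-130| / √66 = 130/√66 ≈ 16.002.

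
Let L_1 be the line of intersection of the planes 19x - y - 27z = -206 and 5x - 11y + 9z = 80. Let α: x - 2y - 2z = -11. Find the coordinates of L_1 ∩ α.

(-1, -2, 7)

Direction of L_1: (19, -1, -27) × (5, -11, 9) = (-306, -306, -204).
A point on L_1: solving the two plane equations with x = -7 gives (-7, -8, 3).
Substitute r = (-7, -8, 3) + t(-306, -306, -204) into the plane: 3 + 714t = -11, so t = -1/51.
Intersection: (-7, -8, 3) + (-1/51)·(-306, -306, -204) = (-1, -2, 7).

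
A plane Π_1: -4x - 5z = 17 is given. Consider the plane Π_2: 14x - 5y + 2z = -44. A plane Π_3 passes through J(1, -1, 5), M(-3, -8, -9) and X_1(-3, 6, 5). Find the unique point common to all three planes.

(-3, 0, -1)

JM = (-4, -7, -14), JX_1 = (-4, 7, 0); a normal to Π_3 is JM × JX_1 = (98, 56, -56).
Using J: Π_3 has equation 98x + 56y - 56z = -238.
Solving the 3×3 linear system -4x - 5z = 17, 14x - 5y + 2z = -44, 98x + 56y - 56z = -238 (e.g. by elimination or Cramer's rule, determinant = -7042) gives (-3, 0, -1).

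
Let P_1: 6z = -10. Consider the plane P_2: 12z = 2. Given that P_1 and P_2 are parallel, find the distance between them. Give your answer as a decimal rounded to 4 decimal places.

Rescale P_2 by 1/2: 6z = 1. Then distance = |-10 − 1| / √36 ≈ 1.8333.

1.8333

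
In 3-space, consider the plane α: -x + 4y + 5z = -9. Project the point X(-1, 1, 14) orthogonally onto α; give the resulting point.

(1, -7, 4)

Foot = X − λn with λ = (n·X − d)/|n|² = (75 − (-9))/42 = 2.
Foot = (-1, 1, 14) − 2·(-1, 4, 5) = (1, -7, 4).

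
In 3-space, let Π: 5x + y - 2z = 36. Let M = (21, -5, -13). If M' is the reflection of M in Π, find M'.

λ = (n·M − d)/|n|² = (126 − 36)/30 = 3.
Reflection = M − 2λn = (21, -5, -13) − 6·(5, 1, -2) = (-9, -11, -1).

(-9, -11, -1)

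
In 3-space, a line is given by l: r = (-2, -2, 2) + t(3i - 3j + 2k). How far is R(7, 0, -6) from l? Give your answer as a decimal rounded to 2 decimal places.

12.16

Taking (-2, -2, 2) on l with direction v = (3, -3, 2): w = R − (-2, -2, 2) = (9, 2, -8), and w × v = (-20, -42, -33).
Distance = |w × v| / |v| = √3253 / √22 ≈ 12.16.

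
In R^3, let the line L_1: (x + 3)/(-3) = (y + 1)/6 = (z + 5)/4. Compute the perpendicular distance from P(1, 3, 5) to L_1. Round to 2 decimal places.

9.36

L_1 has direction (-3, 6, 4) through (-3, -1, -5).
Taking (-3, -1, -5) on L_1 with direction v = (-3, 6, 4): w = P − (-3, -1, -5) = (4, 4, 10), and w × v = (-44, -46, 36).
Distance = |w × v| / |v| = √5348 / √61 ≈ 9.36.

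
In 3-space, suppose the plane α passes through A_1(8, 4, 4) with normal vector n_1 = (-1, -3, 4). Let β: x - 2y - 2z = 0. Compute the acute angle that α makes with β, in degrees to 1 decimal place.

α: n_1·r = n_1·A_1 gives -x - 3y + 4z = -4.
cos θ = |n₁·n₂| / (|n₁||n₂|) = |-3| / (√26 · √9).
θ = arccos(0.19612) ≈ 78.7°.

78.7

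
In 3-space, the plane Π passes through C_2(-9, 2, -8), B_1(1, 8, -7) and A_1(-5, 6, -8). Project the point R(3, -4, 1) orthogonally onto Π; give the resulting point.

C_2B_1 = (10, 6, 1), C_2A_1 = (4, 4, 0); a normal to Π is C_2B_1 × C_2A_1 = (-4, 4, 16).
Using C_2: Π has equation -4x + 4y + 16z = -84.
Foot = R − λn with λ = (n·R − d)/|n|² = (-12 − (-84))/288 = 1/4.
Foot = (3, -4, 1) − (1/4)·(-4, 4, 16) = (4, -5, -3).

(4, -5, -3)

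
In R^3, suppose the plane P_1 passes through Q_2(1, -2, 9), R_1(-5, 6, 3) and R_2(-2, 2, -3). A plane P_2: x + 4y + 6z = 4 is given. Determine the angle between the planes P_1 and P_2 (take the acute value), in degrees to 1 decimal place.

63.9

Q_2R_1 = (-6, 8, -6), Q_2R_2 = (-3, 4, -12); a normal to P_1 is Q_2R_1 × Q_2R_2 = (-72, -54, 0).
Using Q_2: P_1 has equation -72x - 54y = 36.
cos θ = |n₁·n₂| / (|n₁||n₂|) = |-288| / (√8100 · √53).
θ = arccos(0.43955) ≈ 63.9°.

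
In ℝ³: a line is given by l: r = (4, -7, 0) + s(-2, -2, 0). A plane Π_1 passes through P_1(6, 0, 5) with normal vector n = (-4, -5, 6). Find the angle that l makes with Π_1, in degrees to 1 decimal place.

Π_1: n·r = n·P_1 gives -4x - 5y + 6z = 6.
sin θ = |n·v| / (|n||v|) = |18| / (√77 · √8) = 0.72524.
θ ≈ 46.5°.

46.5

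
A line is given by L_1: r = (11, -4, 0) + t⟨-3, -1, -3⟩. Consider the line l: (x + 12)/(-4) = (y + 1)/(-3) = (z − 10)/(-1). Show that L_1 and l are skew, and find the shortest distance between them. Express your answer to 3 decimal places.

l has direction (-4, -3, -1) through (-12, -1, 10).
Common perpendicular direction n = (-3, -1, -3) × (-4, -3, -1) = (-8, 9, 5).
With w = (-12, -1, 10) − (11, -4, 0) = (-23, 3, 10), w · n = 261.
Since n ≠ 0 the lines are not parallel, and w · n = 261 ≠ 0 so they do not intersect; hence they are skew.
Distance = |w · n| / |n| = |261| / √170 ≈ 20.018.

20.018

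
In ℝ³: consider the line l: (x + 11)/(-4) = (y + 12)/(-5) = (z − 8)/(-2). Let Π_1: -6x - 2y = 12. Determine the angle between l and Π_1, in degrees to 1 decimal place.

l has direction (-4, -5, -2) through (-11, -12, 8).
sin θ = |n·v| / (|n||v|) = |34| / (√40 · √45) = 0.80139.
θ ≈ 53.3°.

53.3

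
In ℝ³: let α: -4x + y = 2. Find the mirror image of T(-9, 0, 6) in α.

λ = (n·T − d)/|n|² = (36 − 2)/17 = 2.
Reflection = T − 2λn = (-9, 0, 6) − 4·(-4, 1, 0) = (7, -4, 6).

(7, -4, 6)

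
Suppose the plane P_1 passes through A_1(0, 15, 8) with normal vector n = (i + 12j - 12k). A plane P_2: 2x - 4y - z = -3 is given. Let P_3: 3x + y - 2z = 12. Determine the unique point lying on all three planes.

(0, 2, -5)

P_1: n·r = n·A_1 gives x + 12y - 12z = 84.
Solving the 3×3 linear system x + 12y - 12z = 84, 2x - 4y - z = -3, 3x + y - 2z = 12 (e.g. by elimination or Cramer's rule, determinant = -147) gives (0, 2, -5).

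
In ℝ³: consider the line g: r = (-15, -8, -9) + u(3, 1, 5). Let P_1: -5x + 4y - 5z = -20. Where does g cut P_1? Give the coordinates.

(-6, -5, 6)

Substitute r = (-15, -8, -9) + t(3, 1, 5) into the plane: 88 + (-36)t = -20, so t = 3.
Intersection: (-15, -8, -9) + 3·(3, 1, 5) = (-6, -5, 6).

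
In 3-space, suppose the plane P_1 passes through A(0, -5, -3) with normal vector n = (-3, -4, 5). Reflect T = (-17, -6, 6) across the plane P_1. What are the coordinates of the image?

P_1: n·r = n·A gives -3x - 4y + 5z = 5.
λ = (n·T − d)/|n|² = (105 − 5)/50 = 2.
Reflection = T − 2λn = (-17, -6, 6) − 4·(-3, -4, 5) = (-5, 10, -14).

(-5, 10, -14)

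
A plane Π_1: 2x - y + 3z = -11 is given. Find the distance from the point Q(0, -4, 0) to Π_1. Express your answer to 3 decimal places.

n·Q − d = (2)·(0) + (-1)·(-4) + (3)·(0) − (-11) = 15; |n| = √14.
Distance = |15| / √14 = 15/√14 ≈ 4.009.

4.009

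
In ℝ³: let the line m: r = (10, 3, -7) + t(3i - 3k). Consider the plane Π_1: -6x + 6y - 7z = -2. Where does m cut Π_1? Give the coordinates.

Substitute r = (10, 3, -7) + t(3, 0, -3) into the plane: 7 + 3t = -2, so t = -3.
Intersection: (10, 3, -7) + (-3)·(3, 0, -3) = (1, 3, 2).

(1, 3, 2)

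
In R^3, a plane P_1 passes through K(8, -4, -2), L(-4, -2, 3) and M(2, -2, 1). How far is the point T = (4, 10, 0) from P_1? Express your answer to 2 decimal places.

5.43

KL = (-12, 2, 5), KM = (-6, 2, 3); a normal to P_1 is KL × KM = (-4, 6, -12).
Using K: P_1 has equation -4x + 6y - 12z = -32.
n·T − d = (-4)·(4) + (6)·(10) + (-12)·(0) − (-32) = 76; |n| = √196.
Distance = |76| / √196 = 76/√196 ≈ 5.43.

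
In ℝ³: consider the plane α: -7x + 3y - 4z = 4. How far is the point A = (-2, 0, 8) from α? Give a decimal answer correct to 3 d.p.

2.557

n·A − d = (-7)·(-2) + (3)·(0) + (-4)·(8) − 4 = -22; |n| = √74.
Distance = |-22| / √74 = 22/√74 ≈ 2.557.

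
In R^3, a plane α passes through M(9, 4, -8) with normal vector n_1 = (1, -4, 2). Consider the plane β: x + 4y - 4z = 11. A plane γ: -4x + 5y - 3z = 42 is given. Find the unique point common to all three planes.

α: n_1·r = n_1·M gives x - 4y + 2z = -23.
Solving the 3×3 linear system x - 4y + 2z = -23, x + 4y - 4z = 11, -4x + 5y - 3z = 42 (e.g. by elimination or Cramer's rule, determinant = -26) gives (-5, 5, 1).

(-5, 5, 1)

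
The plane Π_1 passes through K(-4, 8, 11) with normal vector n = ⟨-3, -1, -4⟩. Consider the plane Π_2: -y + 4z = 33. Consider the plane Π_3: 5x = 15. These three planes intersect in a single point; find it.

(3, -1, 8)

Π_1: n·r = n·K gives -3x - y - 4z = -40.
Solving the 3×3 linear system -3x - y - 4z = -40, -y + 4z = 33, 5x = 15 (e.g. by elimination or Cramer's rule, determinant = -40) gives (3, -1, 8).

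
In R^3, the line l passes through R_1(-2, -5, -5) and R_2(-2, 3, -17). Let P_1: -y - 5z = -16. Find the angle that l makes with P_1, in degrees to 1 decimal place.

A direction vector for l is R_2 − R_1 = (0, 8, -12).
sin θ = |n·v| / (|n||v|) = |52| / (√26 · √208) = 0.70711.
θ ≈ 45.0°.

45.0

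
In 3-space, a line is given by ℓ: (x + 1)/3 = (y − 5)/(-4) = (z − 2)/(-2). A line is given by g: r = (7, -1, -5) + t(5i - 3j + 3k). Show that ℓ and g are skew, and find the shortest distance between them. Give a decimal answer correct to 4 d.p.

3.7689

ℓ has direction (3, -4, -2) through (-1, 5, 2).
Common perpendicular direction n = (3, -4, -2) × (5, -3, 3) = (-18, -19, 11).
With w = (7, -1, -5) − (-1, 5, 2) = (8, -6, -7), w · n = -107.
Since n ≠ 0 the lines are not parallel, and w · n = -107 ≠ 0 so they do not intersect; hence they are skew.
Distance = |w · n| / |n| = |-107| / √806 ≈ 3.7689.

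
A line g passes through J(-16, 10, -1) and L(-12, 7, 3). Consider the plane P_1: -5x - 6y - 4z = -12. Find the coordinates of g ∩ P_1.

A direction vector for g is L − J = (4, -3, 4).
Substitute r = (-16, 10, -1) + t(4, -3, 4) into the plane: 24 + (-18)t = -12, so t = 2.
Intersection: (-16, 10, -1) + 2·(4, -3, 4) = (-8, 4, 7).

(-8, 4, 7)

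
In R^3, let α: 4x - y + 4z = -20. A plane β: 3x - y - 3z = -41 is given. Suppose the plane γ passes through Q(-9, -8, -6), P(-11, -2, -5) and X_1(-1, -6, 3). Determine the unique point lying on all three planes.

QP = (-2, 6, 1), QX_1 = (8, 2, 9); a normal to γ is QP × QX_1 = (52, 26, -52).
Using Q: γ has equation 52x + 26y - 52z = -364.
Solving the 3×3 linear system 4x - y + 4z = -20, 3x - y - 3z = -41, 52x + 26y - 52z = -364 (e.g. by elimination or Cramer's rule, determinant = 1040) gives (-7, 8, 4).

(-7, 8, 4)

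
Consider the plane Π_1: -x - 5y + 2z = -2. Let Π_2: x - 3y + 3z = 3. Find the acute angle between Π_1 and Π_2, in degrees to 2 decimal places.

33.10

cos θ = |n₁·n₂| / (|n₁||n₂|) = |20| / (√30 · √19).
θ = arccos(0.83771) ≈ 33.10°.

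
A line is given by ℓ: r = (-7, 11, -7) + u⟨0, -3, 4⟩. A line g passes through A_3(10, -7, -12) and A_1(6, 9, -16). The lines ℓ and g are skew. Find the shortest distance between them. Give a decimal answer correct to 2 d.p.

9.62

A direction vector for g is A_1 − A_3 = (-4, 16, -4).
Common perpendicular direction n = (0, -3, 4) × (-4, 16, -4) = (-52, -16, -12).
With w = (10, -7, -12) − (-7, 11, -7) = (17, -18, -5), w · n = -536.
Distance = |w · n| / |n| = |-536| / √3104 ≈ 9.62.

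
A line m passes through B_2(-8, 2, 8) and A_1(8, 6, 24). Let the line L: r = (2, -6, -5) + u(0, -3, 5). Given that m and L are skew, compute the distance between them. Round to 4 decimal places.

A direction vector for m is A_1 − B_2 = (16, 4, 16).
Common perpendicular direction n = (16, 4, 16) × (0, -3, 5) = (68, -80, -48).
With w = (2, -6, -5) − (-8, 2, 8) = (10, -8, -13), w · n = 1944.
Distance = |w · n| / |n| = |1944| / √13328 ≈ 16.8389.

16.8389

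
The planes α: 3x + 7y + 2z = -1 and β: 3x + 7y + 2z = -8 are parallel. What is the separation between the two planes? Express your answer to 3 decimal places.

0.889

Same normal n = (3, 7, 2) with |n| = √62; distance = |-1 − (-8)| / |n| = 7/√62 ≈ 0.889.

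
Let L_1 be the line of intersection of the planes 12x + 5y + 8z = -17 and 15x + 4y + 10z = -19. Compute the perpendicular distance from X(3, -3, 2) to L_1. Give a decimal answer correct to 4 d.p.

Direction of L_1: (12, 5, 8) × (15, 4, 10) = (18, 0, -27).
A point on L_1: solving the two plane equations with x = -3 gives (-3, -1, 3).
Taking (-3, -1, 3) on L_1 with direction v = (18, 0, -27): w = X − (-3, -1, 3) = (6, -2, -1), and w × v = (54, 144, 36).
Distance = |w × v| / |v| = √24948 / √1053 ≈ 4.8675.

4.8675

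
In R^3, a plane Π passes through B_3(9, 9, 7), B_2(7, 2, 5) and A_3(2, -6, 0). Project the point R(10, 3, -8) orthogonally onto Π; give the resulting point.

B_3B_2 = (-2, -7, -2), B_3A_3 = (-7, -15, -7); a normal to Π is B_3B_2 × B_3A_3 = (19, 0, -19).
Using B_3: Π has equation 19x - 19z = 38.
Foot = R − λn with λ = (n·R − d)/|n|² = (342 − 38)/722 = 8/19.
Foot = (10, 3, -8) − (8/19)·(19, 0, -19) = (2, 3, 0).

(2, 3, 0)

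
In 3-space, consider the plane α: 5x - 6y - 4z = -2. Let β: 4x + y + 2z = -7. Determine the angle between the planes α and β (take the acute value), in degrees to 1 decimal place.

81.4

cos θ = |n₁·n₂| / (|n₁||n₂|) = |6| / (√77 · √21).
θ = arccos(0.14921) ≈ 81.4°.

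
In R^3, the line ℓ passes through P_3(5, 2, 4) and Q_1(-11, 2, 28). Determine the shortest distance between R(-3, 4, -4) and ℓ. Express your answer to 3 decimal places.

11.273

A direction vector for ℓ is Q_1 − P_3 = (-16, 0, 24).
Taking (5, 2, 4) on ℓ with direction v = (-16, 0, 24): w = R − (5, 2, 4) = (-8, 2, -8), and w × v = (48, 320, 32).
Distance = |w × v| / |v| = √105728 / √832 ≈ 11.273.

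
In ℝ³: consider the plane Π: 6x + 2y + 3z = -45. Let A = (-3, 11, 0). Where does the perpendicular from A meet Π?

Foot = A − λn with λ = (n·A − d)/|n|² = (4 − (-45))/49 = 1.
Foot = (-3, 11, 0) − 1·(6, 2, 3) = (-9, 9, -3).

(-9, 9, -3)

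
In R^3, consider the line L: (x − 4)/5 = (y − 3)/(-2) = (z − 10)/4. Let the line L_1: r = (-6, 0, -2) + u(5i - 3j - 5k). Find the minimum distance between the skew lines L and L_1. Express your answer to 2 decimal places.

L has direction (5, -2, 4) through (4, 3, 10).
Common perpendicular direction n = (5, -2, 4) × (5, -3, -5) = (22, 45, -5).
With w = (-6, 0, -2) − (4, 3, 10) = (-10, -3, -12), w · n = -295.
Distance = |w · n| / |n| = |-295| / √2534 ≈ 5.86.

5.86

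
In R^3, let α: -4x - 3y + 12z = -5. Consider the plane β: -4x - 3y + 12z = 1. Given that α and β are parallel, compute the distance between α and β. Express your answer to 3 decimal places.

Same normal n = (-4, -3, 12) with |n| = √169; distance = |-5 − 1| / |n| = 6/√169 ≈ 0.462.

0.462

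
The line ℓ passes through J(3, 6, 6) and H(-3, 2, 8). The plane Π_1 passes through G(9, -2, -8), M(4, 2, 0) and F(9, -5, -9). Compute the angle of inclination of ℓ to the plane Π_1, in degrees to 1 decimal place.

21.5

A direction vector for ℓ is H − J = (-6, -4, 2).
GM = (-5, 4, 8), GF = (0, -3, -1); a normal to Π_1 is GM × GF = (20, -5, 15).
Using G: Π_1 has equation 20x - 5y + 15z = 70.
sin θ = |n·v| / (|n||v|) = |-70| / (√650 · √56) = 0.36690.
θ ≈ 21.5°.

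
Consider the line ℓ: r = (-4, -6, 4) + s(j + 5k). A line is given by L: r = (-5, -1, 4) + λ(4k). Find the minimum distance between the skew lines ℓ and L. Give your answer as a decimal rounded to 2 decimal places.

1.00

Common perpendicular direction n = (0, 1, 5) × (0, 0, 4) = (4, 0, 0).
With w = (-5, -1, 4) − (-4, -6, 4) = (-1, 5, 0), w · n = -4.
Distance = |w · n| / |n| = |-4| / √16 ≈ 1.00.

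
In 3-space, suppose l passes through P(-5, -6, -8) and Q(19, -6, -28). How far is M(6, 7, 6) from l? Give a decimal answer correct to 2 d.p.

A direction vector for l is Q − P = (24, 0, -20).
Taking (-5, -6, -8) on l with direction v = (24, 0, -20): w = M − (-5, -6, -8) = (11, 13, 14), and w × v = (-260, 556, -312).
Distance = |w × v| / |v| = √474080 / √976 ≈ 22.04.

22.04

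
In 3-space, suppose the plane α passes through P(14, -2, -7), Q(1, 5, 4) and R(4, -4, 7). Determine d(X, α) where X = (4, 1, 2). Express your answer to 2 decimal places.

PQ = (-13, 7, 11), PR = (-10, -2, 14); a normal to α is PQ × PR = (120, 72, 96).
Using P: α has equation 120x + 72y + 96z = 864.
n·X − d = (120)·(4) + (72)·(1) + (96)·(2) − 864 = -120; |n| = √28800.
Distance = |-120| / √28800 = 120/√28800 ≈ 0.71.

0.71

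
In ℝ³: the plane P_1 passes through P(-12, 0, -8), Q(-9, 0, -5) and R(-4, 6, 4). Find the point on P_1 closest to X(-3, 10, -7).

PQ = (3, 0, 3), PR = (8, 6, 12); a normal to P_1 is PQ × PR = (-18, -12, 18).
Using P: P_1 has equation -18x - 12y + 18z = 72.
Foot = X − λn with λ = (n·X − d)/|n|² = (-192 − 72)/792 = -1/3.
Foot = (-3, 10, -7) − (-1/3)·(-18, -12, 18) = (-9, 6, -1).

(-9, 6, -1)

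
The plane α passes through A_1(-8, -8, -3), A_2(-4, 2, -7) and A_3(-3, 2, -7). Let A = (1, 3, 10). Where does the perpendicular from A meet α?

A_1A_2 = (4, 10, -4), A_1A_3 = (5, 10, -4); a normal to α is A_1A_2 × A_1A_3 = (0, -4, -10).
Using A_1: α has equation -4y - 10z = 62.
Foot = A − λn with λ = (n·A − d)/|n|² = (-112 − 62)/116 = -3/2.
Foot = (1, 3, 10) − (-3/2)·(0, -4, -10) = (1, -3, -5).

(1, -3, -5)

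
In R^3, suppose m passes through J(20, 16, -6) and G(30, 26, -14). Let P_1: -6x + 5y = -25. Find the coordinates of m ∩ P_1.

(5, 1, 6)

A direction vector for m is G − J = (10, 10, -8).
Substitute r = (20, 16, -6) + t(10, 10, -8) into the plane: -40 + (-10)t = -25, so t = -3/2.
Intersection: (20, 16, -6) + (-3/2)·(10, 10, -8) = (5, 1, 6).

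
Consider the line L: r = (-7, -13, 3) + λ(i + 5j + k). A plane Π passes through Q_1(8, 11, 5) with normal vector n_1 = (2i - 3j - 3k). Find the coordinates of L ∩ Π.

Π: n_1·r = n_1·Q_1 gives 2x - 3y - 3z = -32.
Substitute r = (-7, -13, 3) + t(1, 5, 1) into the plane: 16 + (-16)t = -32, so t = 3.
Intersection: (-7, -13, 3) + 3·(1, 5, 1) = (-4, 2, 6).

(-4, 2, 6)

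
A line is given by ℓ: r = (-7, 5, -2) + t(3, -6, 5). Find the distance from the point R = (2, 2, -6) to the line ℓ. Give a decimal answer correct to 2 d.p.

9.85

Taking (-7, 5, -2) on ℓ with direction v = (3, -6, 5): w = R − (-7, 5, -2) = (9, -3, -4), and w × v = (-39, -57, -45).
Distance = |w × v| / |v| = √6795 / √70 ≈ 9.85.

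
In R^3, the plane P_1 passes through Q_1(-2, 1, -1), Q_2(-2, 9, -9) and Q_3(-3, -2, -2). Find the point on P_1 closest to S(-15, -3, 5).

Q_1Q_2 = (0, 8, -8), Q_1Q_3 = (-1, -3, -1); a normal to P_1 is Q_1Q_2 × Q_1Q_3 = (-32, 8, 8).
Using Q_1: P_1 has equation -32x + 8y + 8z = 64.
Foot = S − λn with λ = (n·S − d)/|n|² = (496 − 64)/1152 = 3/8.
Foot = (-15, -3, 5) − (3/8)·(-32, 8, 8) = (-3, -6, 2).

(-3, -6, 2)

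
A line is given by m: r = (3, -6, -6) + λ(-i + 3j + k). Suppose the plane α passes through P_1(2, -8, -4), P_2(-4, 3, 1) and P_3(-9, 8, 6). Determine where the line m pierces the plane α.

P_1P_2 = (-6, 11, 5), P_1P_3 = (-11, 16, 10); a normal to α is P_1P_2 × P_1P_3 = (30, 5, 25).
Using P_1: α has equation 30x + 5y + 25z = -80.
Substitute r = (3, -6, -6) + t(-1, 3, 1) into the plane: -90 + 10t = -80, so t = 1.
Intersection: (3, -6, -6) + 1·(-1, 3, 1) = (2, -3, -5).

(2, -3, -5)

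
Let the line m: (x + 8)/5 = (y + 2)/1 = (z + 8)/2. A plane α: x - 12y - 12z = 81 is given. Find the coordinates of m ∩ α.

(-3, -1, -6)

m has direction (5, 1, 2) through (-8, -2, -8).
Substitute r = (-8, -2, -8) + t(5, 1, 2) into the plane: 112 + (-31)t = 81, so t = 1.
Intersection: (-8, -2, -8) + 1·(5, 1, 2) = (-3, -1, -6).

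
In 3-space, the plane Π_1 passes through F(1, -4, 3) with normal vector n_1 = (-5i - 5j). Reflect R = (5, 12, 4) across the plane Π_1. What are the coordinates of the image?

Π_1: n_1·r = n_1·F gives -5x - 5y = 15.
λ = (n·R − d)/|n|² = (-85 − 15)/50 = -2.
Reflection = R − 2λn = (5, 12, 4) − (-4)·(-5, -5, 0) = (-15, -8, 4).

(-15, -8, 4)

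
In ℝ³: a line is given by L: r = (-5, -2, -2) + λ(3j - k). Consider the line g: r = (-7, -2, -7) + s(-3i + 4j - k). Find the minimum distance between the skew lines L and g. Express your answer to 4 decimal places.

Common perpendicular direction n = (0, 3, -1) × (-3, 4, -1) = (1, 3, 9).
With w = (-7, -2, -7) − (-5, -2, -2) = (-2, 0, -5), w · n = -47.
Distance = |w · n| / |n| = |-47| / √91 ≈ 4.9269.

4.9269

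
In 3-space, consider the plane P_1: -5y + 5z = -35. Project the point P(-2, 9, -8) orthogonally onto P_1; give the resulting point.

(-2, 4, -3)

Foot = P − λn with λ = (n·P − d)/|n|² = (-85 − (-35))/50 = -1.
Foot = (-2, 9, -8) − (-1)·(0, -5, 5) = (-2, 4, -3).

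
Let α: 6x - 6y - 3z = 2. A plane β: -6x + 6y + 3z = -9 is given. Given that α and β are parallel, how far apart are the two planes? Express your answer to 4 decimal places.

0.7778

Rescale β by 1/(-1): 6x - 6y - 3z = 9. Then distance = |2 − 9| / √81 ≈ 0.7778.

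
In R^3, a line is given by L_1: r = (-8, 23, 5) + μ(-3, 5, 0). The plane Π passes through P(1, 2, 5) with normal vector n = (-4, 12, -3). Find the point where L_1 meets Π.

(4, 3, 5)

Π: n·r = n·P gives -4x + 12y - 3z = 5.
Substitute r = (-8, 23, 5) + t(-3, 5, 0) into the plane: 293 + 72t = 5, so t = -4.
Intersection: (-8, 23, 5) + (-4)·(-3, 5, 0) = (4, 3, 5).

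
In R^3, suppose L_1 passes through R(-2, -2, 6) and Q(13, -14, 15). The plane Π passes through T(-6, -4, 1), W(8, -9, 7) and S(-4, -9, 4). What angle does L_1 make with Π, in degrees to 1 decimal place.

A direction vector for L_1 is Q − R = (15, -12, 9).
TW = (14, -5, 6), TS = (2, -5, 3); a normal to Π is TW × TS = (15, -30, -60).
Using T: Π has equation 15x - 30y - 60z = -30.
sin θ = |n·v| / (|n||v|) = |45| / (√4725 · √450) = 0.03086.
θ ≈ 1.8°.

1.8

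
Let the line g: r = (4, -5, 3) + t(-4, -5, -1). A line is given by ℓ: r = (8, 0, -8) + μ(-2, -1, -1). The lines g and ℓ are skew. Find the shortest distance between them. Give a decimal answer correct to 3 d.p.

Common perpendicular direction n = (-4, -5, -1) × (-2, -1, -1) = (4, -2, -6).
With w = (8, 0, -8) − (4, -5, 3) = (4, 5, -11), w · n = 72.
Distance = |w · n| / |n| = |72| / √56 ≈ 9.621.

9.621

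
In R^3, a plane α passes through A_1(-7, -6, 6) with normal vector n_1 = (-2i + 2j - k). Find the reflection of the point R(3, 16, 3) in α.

α: n_1·r = n_1·A_1 gives -2x + 2y - z = -4.
λ = (n·R − d)/|n|² = (23 − (-4))/9 = 3.
Reflection = R − 2λn = (3, 16, 3) − 6·(-2, 2, -1) = (15, 4, 9).

(15, 4, 9)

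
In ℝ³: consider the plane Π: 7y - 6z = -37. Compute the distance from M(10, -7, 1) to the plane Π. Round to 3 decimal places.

1.952

n·M − d = (0)·(10) + (7)·(-7) + (-6)·(1) − (-37) = -18; |n| = √85.
Distance = |-18| / √85 = 18/√85 ≈ 1.952.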